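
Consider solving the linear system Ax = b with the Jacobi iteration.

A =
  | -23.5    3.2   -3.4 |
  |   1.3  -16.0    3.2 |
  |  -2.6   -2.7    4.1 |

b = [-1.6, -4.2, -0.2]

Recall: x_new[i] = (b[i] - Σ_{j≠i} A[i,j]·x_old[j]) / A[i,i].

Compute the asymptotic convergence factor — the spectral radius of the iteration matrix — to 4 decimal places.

0.2897

Let D = diag(-23.5, -16, 4.1); L, U the strict triangles.
Jacobi T = -D⁻¹(L+U): T[1,0] = -(1.3)/(-16) = +0.0813; T[1,1] = 0.
  T[0,:] = [+0.0000, +0.1362, -0.1447]
  T[1,:] = [+0.0813, +0.0000, +0.2000]
  T[2,:] = [+0.6341, +0.6585, +0.0000]
|λ(T)| sorted: 0.2897, 0.1814, 0.1814.
ρ(T) = max|λ| = 0.2897; 0.2897 < 1 ⇒ converges.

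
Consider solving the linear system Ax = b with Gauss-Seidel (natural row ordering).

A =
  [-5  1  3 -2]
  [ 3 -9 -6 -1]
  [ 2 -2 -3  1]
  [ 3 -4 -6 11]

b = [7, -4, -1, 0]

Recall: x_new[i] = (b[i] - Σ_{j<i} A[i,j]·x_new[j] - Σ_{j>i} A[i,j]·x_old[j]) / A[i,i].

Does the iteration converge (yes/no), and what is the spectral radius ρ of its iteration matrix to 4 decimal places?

A = D + L + U where D = diag(-5, -9, -3, 11).
GS T = -(D+L)⁻¹U: row 0 first, T[0,1] = -(1)/(-5) = +0.2000; later rows by forward substitution.
  T[0,:] = [+0.0000, +0.2000, +0.6000, -0.4000]
  T[1,:] = [+0.0000, +0.0667, -0.4667, -0.2444]
  T[2,:] = [+0.0000, +0.0889, +0.7111, +0.2296]
  T[3,:] = [+0.0000, +0.0182, +0.0545, +0.1455]
moduli |λ_i(T)| = 0.6556, 0.1360, 0.1360, 0.0000.
ρ = 0.6556; 0.6556 < 1, so it converges for any x₀.

yes, ρ = 0.6556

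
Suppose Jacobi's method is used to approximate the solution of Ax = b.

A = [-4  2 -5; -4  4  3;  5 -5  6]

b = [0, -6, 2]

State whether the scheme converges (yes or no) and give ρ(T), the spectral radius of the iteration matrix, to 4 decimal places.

A = D + L + U where D = diag(-4, 4, 6).
T_J = -D⁻¹(L+U): T[2,1] = -(-5)/(6) = +0.8333; T[2,2] = 0.
  T[0,:] = [+0.0000  +0.5000  -1.2500]
  T[1,:] = [+1.0000  +0.0000  -0.7500]
  T[2,:] = [-0.8333  +0.8333  +0.0000]
eigenvalue magnitudes: 1.2288, 0.7703, 0.7703.
ρ = 1.2288; 1.2288 > 1 ⇒ diverges.

no, ρ = 1.2288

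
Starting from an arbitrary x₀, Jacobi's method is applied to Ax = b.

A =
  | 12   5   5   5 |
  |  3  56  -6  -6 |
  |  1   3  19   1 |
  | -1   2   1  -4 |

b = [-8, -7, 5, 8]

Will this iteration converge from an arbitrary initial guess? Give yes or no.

Write A = D+L+U with D = diag(12, 56, 19, -4).
T_J = -D⁻¹(L+U): T[2,1] = -(3)/(19) = -0.1579; T[2,2] = 0.
  T[0,:] = [+0.0000  -0.4167  -0.4167  -0.4167]
  T[1,:] = [-0.0536  +0.0000  +0.1071  +0.1071]
  T[2,:] = [-0.0526  -0.1579  +0.0000  -0.0526]
  T[3,:] = [-0.2500  +0.5000  +0.2500  +0.0000]
eigenvalue magnitudes: 0.4446, 0.3491, 0.1470, 0.0515.
ρ(T) = max|λ| = 0.4446; 0.4446 < 1, so it converges for any x₀.

yes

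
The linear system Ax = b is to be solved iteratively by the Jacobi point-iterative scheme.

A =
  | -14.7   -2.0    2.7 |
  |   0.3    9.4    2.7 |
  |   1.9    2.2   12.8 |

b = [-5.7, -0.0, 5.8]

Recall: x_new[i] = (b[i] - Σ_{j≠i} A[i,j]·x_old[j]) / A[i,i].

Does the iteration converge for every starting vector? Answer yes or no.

Diagonal D = diag(-14.7, 9.4, 12.8); L, U strict lower/upper.
Jacobi T = -D⁻¹(L+U): T[1,2] = -(2.7)/(9.4) = -0.2872; T[1,1] = 0.
  T[0,:] = [+0.0000 -0.1361 +0.1837]
  T[1,:] = [-0.0319 +0.0000 -0.2872]
  T[2,:] = [-0.1484 -0.1719 +0.0000]
|roots of det(T-λI)|: 0.2197, 0.1477, 0.1477.
ρ = 0.2197; 0.2197 < 1 ⇒ converges.

yes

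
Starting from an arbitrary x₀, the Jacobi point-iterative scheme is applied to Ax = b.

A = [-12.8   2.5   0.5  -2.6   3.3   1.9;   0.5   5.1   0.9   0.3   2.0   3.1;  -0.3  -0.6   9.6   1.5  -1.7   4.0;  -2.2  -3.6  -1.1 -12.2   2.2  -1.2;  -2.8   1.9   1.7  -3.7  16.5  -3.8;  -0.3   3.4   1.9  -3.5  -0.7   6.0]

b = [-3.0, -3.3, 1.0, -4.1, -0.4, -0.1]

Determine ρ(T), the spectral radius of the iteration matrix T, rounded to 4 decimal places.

Write A = D+L+U with D = diag(-12.8, 5.1, 9.6, -12.2, 16.5, 6).
Jacobi T = -D⁻¹(L+U): T[1,0] = -(0.5)/(5.1) = -0.0980; T[1,1] = 0.
  T[0,:] = [+0.0000 +0.1953 +0.0391 -0.2031 +0.2578 +0.1484]
  T[1,:] = [-0.0980 +0.0000 -0.1765 -0.0588 -0.3922 -0.6078]
  T[2,:] = [+0.0312 +0.0625 +0.0000 -0.1562 +0.1771 -0.4167]
  T[3,:] = [-0.1803 -0.2951 -0.0902 +0.0000 +0.1803 -0.0984]
  T[4,:] = [+0.1697 -0.1152 -0.1030 +0.2242 +0.0000 +0.2303]
  T[5,:] = [+0.0500 -0.5667 -0.3167 +0.5833 +0.1167 +0.0000]
|λ(T)| sorted: 0.8820, 0.4848, 0.4848, 0.2021, 0.2021, 0.0987.
ρ(T) = max|λ| = 0.8820; 0.8820 < 1, so it converges for any x₀.

0.8820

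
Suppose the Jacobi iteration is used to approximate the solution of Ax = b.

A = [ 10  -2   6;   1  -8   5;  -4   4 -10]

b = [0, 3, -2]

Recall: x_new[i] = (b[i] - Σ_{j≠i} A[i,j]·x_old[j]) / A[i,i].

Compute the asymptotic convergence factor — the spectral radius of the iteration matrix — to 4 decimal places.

Diagonal D = diag(10, -8, -10); L, U strict lower/upper.
Jacobi T = -D⁻¹(L+U): T[0,1] = -(-2)/(10) = +0.2000; T[0,0] = 0.
  T[0,:] = [+0.0000, +0.2000, -0.6000]
  T[1,:] = [+0.1250, +0.0000, +0.6250]
  T[2,:] = [-0.4000, +0.4000, +0.0000]
|eigenvalues of T|: 0.7854, 0.6215, 0.1639.
ρ(T) = max|λ| = 0.7854; 0.7854 < 1: convergent.

0.7854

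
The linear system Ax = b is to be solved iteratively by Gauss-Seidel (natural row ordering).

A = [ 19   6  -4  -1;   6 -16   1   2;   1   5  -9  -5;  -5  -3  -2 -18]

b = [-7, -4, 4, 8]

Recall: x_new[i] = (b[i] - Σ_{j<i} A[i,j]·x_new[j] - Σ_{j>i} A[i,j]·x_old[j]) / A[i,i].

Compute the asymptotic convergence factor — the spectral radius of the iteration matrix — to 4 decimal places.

Let D = diag(19, -16, -9, -18); L, U the strict triangles.
Gauss-Seidel: T = -(D+L)⁻¹U, row 0 first, T[0,2] = -(-4)/(19) = +0.2105; later rows by forward substitution.
  T[0,:] = [+0.0000  -0.3158  +0.2105  +0.0526]
  T[1,:] = [+0.0000  -0.1184  +0.1414  +0.1447]
  T[2,:] = [+0.0000  -0.1009  +0.1020  -0.4693]
  T[3,:] = [+0.0000  +0.1187  -0.0934  +0.0134]
|λ(T)| sorted: 0.2669, 0.2094, 0.0545, 0.0000.
spectral radius ρ = 0.2669; 0.2669 < 1: convergent.

0.2669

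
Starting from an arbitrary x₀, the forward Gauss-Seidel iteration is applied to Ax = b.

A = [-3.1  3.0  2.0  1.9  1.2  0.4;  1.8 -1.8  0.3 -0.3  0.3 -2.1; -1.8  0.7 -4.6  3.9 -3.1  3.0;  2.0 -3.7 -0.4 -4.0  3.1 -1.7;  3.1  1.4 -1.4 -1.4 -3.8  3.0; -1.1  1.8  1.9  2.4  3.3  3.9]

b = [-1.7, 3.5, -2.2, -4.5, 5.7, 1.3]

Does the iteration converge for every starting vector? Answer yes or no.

no

Write A = D+L+U with D = diag(-3.1, -1.8, -4.6, -4, -3.8, 3.9).
Gauss-Seidel: T = -(D+L)⁻¹U, row 0 first, T[0,5] = -(0.4)/(-3.1) = +0.1290; later rows by forward substitution.
  T[0,:] = [+0.0000, +0.9677, +0.6452, +0.6129, +0.3871, +0.1290]
  T[1,:] = [+0.0000, +0.9677, +0.8118, +0.4462, +0.5538, -1.0376]
  T[2,:] = [+0.0000, -0.2314, -0.1289, +0.6759, -0.7411, +0.4438]
  T[3,:] = [+0.0000, -0.3881, -0.4155, -0.1739, +0.5304, +0.5549]
  T[4,:] = [+0.0000, +1.3743, +1.0260, +0.4795, +0.5974, +0.1445]
  T[5,:] = [+0.0000, -0.9849, -0.7424, -0.6610, -0.6173, -0.1647]
|λ(T)| sorted: 1.4021, 0.6882, 0.6882, 0.1885, 0.1885, 0.0000.
ρ(T) = max|λ| = 1.4021; 1.4021 > 1 ⇒ diverges.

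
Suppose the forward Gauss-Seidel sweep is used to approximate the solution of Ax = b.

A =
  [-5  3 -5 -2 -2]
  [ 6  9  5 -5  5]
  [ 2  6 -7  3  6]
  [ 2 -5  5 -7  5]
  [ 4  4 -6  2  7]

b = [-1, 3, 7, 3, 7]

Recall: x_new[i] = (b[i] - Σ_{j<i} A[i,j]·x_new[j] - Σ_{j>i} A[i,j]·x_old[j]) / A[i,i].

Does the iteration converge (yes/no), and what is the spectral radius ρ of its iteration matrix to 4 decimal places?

no, ρ = 1.2321

Diagonal D = diag(-5, 9, -7, -7, 7); L, U strict lower/upper.
GS T = -(D+L)⁻¹U: row 0 first, T[0,1] = -(3)/(-5) = +0.6000; later rows by forward substitution.
  T[0,:] = [+0.0000  +0.6000  -1.0000  -0.4000  -0.4000]
  T[1,:] = [+0.0000  -0.4000  +0.1111  +0.8222  -0.2889]
  T[2,:] = [+0.0000  -0.1714  -0.1905  +1.0190  +0.4952]
  T[3,:] = [+0.0000  +0.3347  -0.5011  +0.0263  +1.1601]
  T[4,:] = [+0.0000  -0.3569  +0.4879  +0.6247  +0.4867]
eigenvalue magnitudes: 1.2321, 0.6788, 0.6788, 0.1027, 0.0000.
spectral radius ρ = 1.2321; 1.2321 > 1: divergent.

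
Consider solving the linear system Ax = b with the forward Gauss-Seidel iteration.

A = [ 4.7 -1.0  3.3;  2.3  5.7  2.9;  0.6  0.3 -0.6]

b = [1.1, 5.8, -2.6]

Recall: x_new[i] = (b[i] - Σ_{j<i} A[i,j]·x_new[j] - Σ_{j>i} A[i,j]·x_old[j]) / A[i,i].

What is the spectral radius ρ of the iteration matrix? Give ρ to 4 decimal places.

0.7579

Let D = diag(4.7, 5.7, -0.6); L, U the strict triangles.
Gauss-Seidel: T = -(D+L)⁻¹U, row 0 first, T[0,2] = -(3.3)/(4.7) = -0.7021; later rows by forward substitution.
  T[0,:] = [+0.0000, +0.2128, -0.7021]
  T[1,:] = [+0.0000, -0.0859, -0.2255]
  T[2,:] = [+0.0000, +0.1698, -0.8149]
|λ(T)| sorted: 0.7579, 0.1428, 0.0000.
ρ = 0.7579; 0.7579 < 1 ⇒ converges.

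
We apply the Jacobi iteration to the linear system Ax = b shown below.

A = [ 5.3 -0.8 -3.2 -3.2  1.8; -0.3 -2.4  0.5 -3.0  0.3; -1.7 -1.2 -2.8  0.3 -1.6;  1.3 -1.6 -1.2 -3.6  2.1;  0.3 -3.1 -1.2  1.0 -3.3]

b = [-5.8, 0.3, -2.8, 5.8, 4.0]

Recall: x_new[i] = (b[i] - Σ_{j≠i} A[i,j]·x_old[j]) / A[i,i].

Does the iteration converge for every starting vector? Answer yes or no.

no

Let D = diag(5.3, -2.4, -2.8, -3.6, -3.3); L, U the strict triangles.
Jacobi: T = -D⁻¹(L+U), T[4,2] = -(-1.2)/(-3.3) = -0.3636; T[4,4] = 0.
  T[0,:] = [+0.0000 +0.1509 +0.6038 +0.6038 -0.3396]
  T[1,:] = [-0.1250 +0.0000 +0.2083 -1.2500 +0.1250]
  T[2,:] = [-0.6071 -0.4286 +0.0000 +0.1071 -0.5714]
  T[3,:] = [+0.3611 -0.4444 -0.3333 +0.0000 +0.5833]
  T[4,:] = [+0.0909 -0.9394 -0.3636 +0.3030 +0.0000]
eigenvalue magnitudes: 1.1356, 0.6767, 0.6767, 0.4703, 0.4703.
ρ(T) = max|λ| = 1.1356; 1.1356 > 1, so it fails to converge.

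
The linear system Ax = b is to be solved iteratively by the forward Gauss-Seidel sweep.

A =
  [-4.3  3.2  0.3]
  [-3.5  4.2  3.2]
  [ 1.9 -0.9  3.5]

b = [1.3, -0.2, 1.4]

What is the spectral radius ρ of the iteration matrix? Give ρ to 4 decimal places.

0.7906

Diagonal D = diag(-4.3, 4.2, 3.5); L, U strict lower/upper.
T_GS = -(D+L)⁻¹U: row 0 first, T[0,2] = -(0.3)/(-4.3) = +0.0698; later rows by forward substitution.
  T[0,:] = [+0.0000  +0.7442  +0.0698]
  T[1,:] = [+0.0000  +0.6202  -0.7038]
  T[2,:] = [+0.0000  -0.2445  -0.2188]
|roots of det(T-λI)|: 0.7906, 0.3893, 0.0000.
spectral radius ρ = 0.7906; 0.7906 < 1, so it converges for any x₀.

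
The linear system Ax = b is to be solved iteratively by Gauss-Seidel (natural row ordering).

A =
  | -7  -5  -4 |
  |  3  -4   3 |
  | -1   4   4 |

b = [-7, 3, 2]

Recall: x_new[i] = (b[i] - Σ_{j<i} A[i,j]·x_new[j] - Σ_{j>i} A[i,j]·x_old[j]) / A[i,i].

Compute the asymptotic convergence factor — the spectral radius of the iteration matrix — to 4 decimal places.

0.8407

Let D = diag(-7, -4, 4); L, U the strict triangles.
GS T = -(D+L)⁻¹U: row 0 first, T[0,1] = -(-5)/(-7) = -0.7143; later rows by forward substitution.
  T[0,:] = [+0.0000, -0.7143, -0.5714]
  T[1,:] = [+0.0000, -0.5357, +0.3214]
  T[2,:] = [+0.0000, +0.3571, -0.4643]
|roots of det(T-λI)|: 0.8407, 0.1593, 0.0000.
ρ = 0.8407; 0.8407 < 1: convergent.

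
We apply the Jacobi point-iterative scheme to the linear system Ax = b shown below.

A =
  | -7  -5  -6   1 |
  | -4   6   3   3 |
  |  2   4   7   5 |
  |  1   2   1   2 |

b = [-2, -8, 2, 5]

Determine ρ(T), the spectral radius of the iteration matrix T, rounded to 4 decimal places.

Diagonal D = diag(-7, 6, 7, 2); L, U strict lower/upper.
T_J = -D⁻¹(L+U): T[0,3] = -(1)/(-7) = +0.1429; T[0,0] = 0.
  T[0,:] = [+0.0000 -0.7143 -0.8571 +0.1429]
  T[1,:] = [+0.6667 +0.0000 -0.5000 -0.5000]
  T[2,:] = [-0.2857 -0.5714 +0.0000 -0.7143]
  T[3,:] = [-0.5000 -1.0000 -0.5000 +0.0000]
moduli |λ_i(T)| = 1.2249, 0.8410, 0.8410, 0.0373.
spectral radius ρ = 1.2249; 1.2249 > 1, so it fails to converge.

1.2249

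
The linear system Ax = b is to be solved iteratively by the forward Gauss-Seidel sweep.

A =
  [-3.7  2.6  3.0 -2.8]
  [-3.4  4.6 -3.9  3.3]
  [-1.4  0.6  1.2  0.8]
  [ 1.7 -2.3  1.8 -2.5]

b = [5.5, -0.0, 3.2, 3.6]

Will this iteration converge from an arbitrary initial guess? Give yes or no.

Write A = D+L+U with D = diag(-3.7, 4.6, 1.2, -2.5).
Gauss-Seidel: T = -(D+L)⁻¹U, row 0 first, T[0,3] = -(-2.8)/(-3.7) = -0.7568; later rows by forward substitution.
  T[0,:] = [+0.0000, +0.7027, +0.8108, -0.7568]
  T[1,:] = [+0.0000, +0.5194, +1.4471, -1.2767]
  T[2,:] = [+0.0000, +0.5601, +0.2224, -0.9112]
  T[3,:] = [+0.0000, +0.4033, -0.6199, +0.0039]
|λ(T)| sorted: 1.1805, 0.7428, 0.3080, 0.0000.
ρ = 1.1805; 1.1805 > 1, so it fails to converge.

no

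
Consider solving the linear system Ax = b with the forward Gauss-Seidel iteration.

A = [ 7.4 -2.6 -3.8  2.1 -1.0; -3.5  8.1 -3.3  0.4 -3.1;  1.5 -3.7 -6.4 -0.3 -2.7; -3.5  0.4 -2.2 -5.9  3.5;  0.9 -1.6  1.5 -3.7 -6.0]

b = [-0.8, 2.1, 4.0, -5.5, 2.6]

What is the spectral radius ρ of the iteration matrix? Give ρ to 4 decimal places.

A = D + L + U where D = diag(7.4, 8.1, -6.4, -5.9, -6).
T_GS = -(D+L)⁻¹U: row 0 first, T[0,3] = -(2.1)/(7.4) = -0.2838; later rows by forward substitution.
  T[0,:] = [+0.0000  +0.3514  +0.5135  -0.2838  +0.1351]
  T[1,:] = [+0.0000  +0.1518  +0.6293  -0.1720  +0.4411]
  T[2,:] = [+0.0000  -0.0054  -0.2435  -0.0139  -0.6452]
  T[3,:] = [+0.0000  -0.1961  -0.1712  +0.1619  +0.7836]
  T[4,:] = [+0.0000  +0.1318  -0.0461  -0.1000  -0.7419]
|eigenvalues of T|: 0.8641, 0.1613, 0.1613, 0.0265, 0.0000.
ρ(T) = max|λ| = 0.8641; 0.8641 < 1: convergent.

0.8641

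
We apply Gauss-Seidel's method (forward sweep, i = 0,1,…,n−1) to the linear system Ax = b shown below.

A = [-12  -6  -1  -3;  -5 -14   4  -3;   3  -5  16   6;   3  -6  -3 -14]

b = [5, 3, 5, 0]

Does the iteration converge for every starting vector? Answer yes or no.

Let D = diag(-12, -14, 16, -14); L, U the strict triangles.
GS T = -(D+L)⁻¹U: row 0 first, T[0,3] = -(-3)/(-12) = -0.2500; later rows by forward substitution.
  T[0,:] = [+0.0000, -0.5000, -0.0833, -0.2500]
  T[1,:] = [+0.0000, +0.1786, +0.3155, -0.1250]
  T[2,:] = [+0.0000, +0.1496, +0.1142, -0.3672]
  T[3,:] = [+0.0000, -0.2157, -0.1775, +0.0787]
|λ(T)| sorted: 0.5736, 0.1415, 0.1415, 0.0000.
ρ(T) = max|λ| = 0.5736; 0.5736 < 1 ⇒ converges.

yes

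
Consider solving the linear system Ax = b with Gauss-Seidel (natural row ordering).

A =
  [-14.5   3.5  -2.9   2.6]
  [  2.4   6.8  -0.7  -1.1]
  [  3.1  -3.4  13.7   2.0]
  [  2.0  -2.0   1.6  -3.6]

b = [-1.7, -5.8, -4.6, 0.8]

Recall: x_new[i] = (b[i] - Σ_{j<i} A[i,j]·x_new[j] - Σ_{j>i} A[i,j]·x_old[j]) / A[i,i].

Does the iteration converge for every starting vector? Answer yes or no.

yes

Let D = diag(-14.5, 6.8, 13.7, -3.6); L, U the strict triangles.
T_GS = -(D+L)⁻¹U: row 0 first, T[0,1] = -(3.5)/(-14.5) = +0.2414; later rows by forward substitution.
  T[0,:] = [+0.0000 +0.2414 -0.2000 +0.1793]
  T[1,:] = [+0.0000 -0.0852 +0.1735 +0.0985]
  T[2,:] = [+0.0000 -0.0758 +0.0883 -0.1621]
  T[3,:] = [+0.0000 +0.1478 -0.1683 -0.0271]
|λ(T)| sorted: 0.2251, 0.1344, 0.0666, 0.0000.
ρ(T) = max|λ| = 0.2251; 0.2251 < 1, so it converges for any x₀.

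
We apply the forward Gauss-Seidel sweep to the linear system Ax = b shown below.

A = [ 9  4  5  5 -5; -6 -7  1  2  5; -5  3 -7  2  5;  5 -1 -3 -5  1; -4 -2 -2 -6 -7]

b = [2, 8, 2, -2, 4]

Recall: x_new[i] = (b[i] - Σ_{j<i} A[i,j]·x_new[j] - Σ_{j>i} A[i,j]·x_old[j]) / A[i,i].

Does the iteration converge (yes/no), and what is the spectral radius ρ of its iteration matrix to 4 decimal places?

Let D = diag(9, -7, -7, -5, -7); L, U the strict triangles.
T_GS = -(D+L)⁻¹U: row 0 first, T[0,4] = -(-5)/(9) = +0.5556; later rows by forward substitution.
  T[0,:] = [+0.0000  -0.4444  -0.5556  -0.5556  +0.5556]
  T[1,:] = [+0.0000  +0.3810  +0.6190  +0.7619  +0.2381]
  T[2,:] = [+0.0000  +0.4807  +0.6621  +1.0091  +0.4195]
  T[3,:] = [+0.0000  -0.8091  -1.0766  -1.3134  +0.4562]
  T[4,:] = [+0.0000  +0.7013  +0.8742  +0.9372  -0.8964]
eigenvalue magnitudes: 1.4411, 0.3794, 0.0616, 0.0616, 0.0000.
spectral radius ρ = 1.4411; 1.4411 > 1, so it fails to converge.

no, ρ = 1.4411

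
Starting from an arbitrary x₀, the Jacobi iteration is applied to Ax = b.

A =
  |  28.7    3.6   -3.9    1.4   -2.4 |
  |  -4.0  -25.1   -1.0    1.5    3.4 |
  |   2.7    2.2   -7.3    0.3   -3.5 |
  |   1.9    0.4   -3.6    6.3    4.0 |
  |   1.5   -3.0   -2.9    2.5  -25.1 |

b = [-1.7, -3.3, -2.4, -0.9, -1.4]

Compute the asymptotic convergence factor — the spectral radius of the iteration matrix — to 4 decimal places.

A = D + L + U where D = diag(28.7, -25.1, -7.3, 6.3, -25.1).
Jacobi: T = -D⁻¹(L+U), T[0,1] = -(3.6)/(28.7) = -0.1254; T[0,0] = 0.
  T[0,:] = [+0.0000  -0.1254  +0.1359  -0.0488  +0.0836]
  T[1,:] = [-0.1594  +0.0000  -0.0398  +0.0598  +0.1355]
  T[2,:] = [+0.3699  +0.3014  +0.0000  +0.0411  -0.4795]
  T[3,:] = [-0.3016  -0.0635  +0.5714  +0.0000  -0.6349]
  T[4,:] = [+0.0598  -0.1195  -0.1155  +0.0996  +0.0000]
|roots of det(T-λI)|: 0.4737, 0.2814, 0.2814, 0.2223, 0.1349.
ρ(T) = max|λ| = 0.4737; 0.4737 < 1 ⇒ converges.

0.4737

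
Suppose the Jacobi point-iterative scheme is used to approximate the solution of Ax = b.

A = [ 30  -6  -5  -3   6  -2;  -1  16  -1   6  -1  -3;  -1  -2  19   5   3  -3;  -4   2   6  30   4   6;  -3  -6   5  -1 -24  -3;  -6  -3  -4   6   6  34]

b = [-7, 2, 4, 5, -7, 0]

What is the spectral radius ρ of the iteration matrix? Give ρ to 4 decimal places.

0.5224

A = D + L + U where D = diag(30, 16, 19, 30, -24, 34).
T_J = -D⁻¹(L+U): T[3,1] = -(2)/(30) = -0.0667; T[3,3] = 0.
  T[0,:] = [+0.0000, +0.2000, +0.1667, +0.1000, -0.2000, +0.0667]
  T[1,:] = [+0.0625, +0.0000, +0.0625, -0.3750, +0.0625, +0.1875]
  T[2,:] = [+0.0526, +0.1053, +0.0000, -0.2632, -0.1579, +0.1579]
  T[3,:] = [+0.1333, -0.0667, -0.2000, +0.0000, -0.1333, -0.2000]
  T[4,:] = [-0.1250, -0.2500, +0.2083, -0.0417, +0.0000, -0.1250]
  T[5,:] = [+0.1765, +0.0882, +0.1176, -0.1765, -0.1765, +0.0000]
eigenvalue magnitudes: 0.5224, 0.3927, 0.1982, 0.1982, 0.0995, 0.0015.
ρ = 0.5224; 0.5224 < 1: convergent.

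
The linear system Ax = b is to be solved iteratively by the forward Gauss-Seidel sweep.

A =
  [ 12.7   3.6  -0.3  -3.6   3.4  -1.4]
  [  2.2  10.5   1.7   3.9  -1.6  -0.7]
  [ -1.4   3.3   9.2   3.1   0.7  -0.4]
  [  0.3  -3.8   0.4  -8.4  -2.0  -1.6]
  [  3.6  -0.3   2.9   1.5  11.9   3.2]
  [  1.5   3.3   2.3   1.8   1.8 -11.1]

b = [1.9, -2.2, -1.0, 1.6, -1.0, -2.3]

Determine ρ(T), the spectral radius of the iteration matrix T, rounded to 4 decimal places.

0.5066

Write A = D+L+U with D = diag(12.7, 10.5, 9.2, -8.4, 11.9, -11.1).
Gauss-Seidel: T = -(D+L)⁻¹U, row 0 first, T[0,1] = -(3.6)/(12.7) = -0.2835; later rows by forward substitution.
  T[0,:] = [+0.0000  -0.2835  +0.0236  +0.2835  -0.2677  +0.1102]
  T[1,:] = [+0.0000  +0.0594  -0.1669  -0.4308  +0.2085  +0.0436]
  T[2,:] = [+0.0000  -0.0644  +0.0634  -0.1393  -0.1916  +0.0446]
  T[3,:] = [+0.0000  -0.0401  +0.0793  +0.1984  -0.3511  -0.2041]
  T[4,:] = [+0.0000  +0.1080  -0.0368  -0.0877  +0.1772  -0.2863]
  T[5,:] = [+0.0000  -0.0230  -0.0264  -0.1007  -0.0421  -0.0424]
|λ(T)| sorted: 0.5066, 0.2245, 0.1153, 0.1153, 0.0884, 0.0000.
ρ = 0.5066; 0.5066 < 1: convergent.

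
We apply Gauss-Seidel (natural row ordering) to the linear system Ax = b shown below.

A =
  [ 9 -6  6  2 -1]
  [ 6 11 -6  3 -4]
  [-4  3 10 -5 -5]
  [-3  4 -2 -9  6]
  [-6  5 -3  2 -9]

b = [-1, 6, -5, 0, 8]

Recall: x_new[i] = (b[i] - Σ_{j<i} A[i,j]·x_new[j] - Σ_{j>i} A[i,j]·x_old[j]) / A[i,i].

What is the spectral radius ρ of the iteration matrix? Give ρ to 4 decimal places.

Split A = D + L + U, D = diag(9, 11, 10, -9, -9).
Gauss-Seidel: T = -(D+L)⁻¹U, row 0 first, T[0,2] = -(6)/(9) = -0.6667; later rows by forward substitution.
  T[0,:] = [+0.0000, +0.6667, -0.6667, -0.2222, +0.1111]
  T[1,:] = [+0.0000, -0.3636, +0.9091, -0.1515, +0.3030]
  T[2,:] = [+0.0000, +0.3758, -0.5394, +0.4566, +0.4535]
  T[3,:] = [+0.0000, -0.4673, +0.7461, -0.0947, +0.6635]
  T[4,:] = [+0.0000, -0.8756, +1.2951, -0.1093, +0.0905]
|eigenvalues of T|: 1.3727, 0.5882, 0.3836, 0.2609, 0.0000.
ρ = 1.3727; 1.3727 > 1 ⇒ diverges.

1.3727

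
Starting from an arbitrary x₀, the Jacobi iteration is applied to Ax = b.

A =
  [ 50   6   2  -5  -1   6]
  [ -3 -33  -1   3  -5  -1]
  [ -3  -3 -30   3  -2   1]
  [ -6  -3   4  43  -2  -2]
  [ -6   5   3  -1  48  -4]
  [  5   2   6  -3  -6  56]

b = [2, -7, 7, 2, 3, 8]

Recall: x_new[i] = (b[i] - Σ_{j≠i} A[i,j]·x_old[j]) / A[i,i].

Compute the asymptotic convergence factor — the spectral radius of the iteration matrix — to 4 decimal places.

0.2581

A = D + L + U where D = diag(50, -33, -30, 43, 48, 56).
Jacobi: T = -D⁻¹(L+U), T[3,2] = -(4)/(43) = -0.0930; T[3,3] = 0.
  T[0,:] = [+0.0000 -0.1200 -0.0400 +0.1000 +0.0200 -0.1200]
  T[1,:] = [-0.0909 +0.0000 -0.0303 +0.0909 -0.1515 -0.0303]
  T[2,:] = [-0.1000 -0.1000 +0.0000 +0.1000 -0.0667 +0.0333]
  T[3,:] = [+0.1395 +0.0698 -0.0930 +0.0000 +0.0465 +0.0465]
  T[4,:] = [+0.1250 -0.1042 -0.0625 +0.0208 +0.0000 +0.0833]
  T[5,:] = [-0.0893 -0.0357 -0.1071 +0.0536 +0.1071 +0.0000]
|roots of det(T-λI)|: 0.2581, 0.1996, 0.1714, 0.0999, 0.0999, 0.0857.
spectral radius ρ = 0.2581; 0.2581 < 1, so it converges for any x₀.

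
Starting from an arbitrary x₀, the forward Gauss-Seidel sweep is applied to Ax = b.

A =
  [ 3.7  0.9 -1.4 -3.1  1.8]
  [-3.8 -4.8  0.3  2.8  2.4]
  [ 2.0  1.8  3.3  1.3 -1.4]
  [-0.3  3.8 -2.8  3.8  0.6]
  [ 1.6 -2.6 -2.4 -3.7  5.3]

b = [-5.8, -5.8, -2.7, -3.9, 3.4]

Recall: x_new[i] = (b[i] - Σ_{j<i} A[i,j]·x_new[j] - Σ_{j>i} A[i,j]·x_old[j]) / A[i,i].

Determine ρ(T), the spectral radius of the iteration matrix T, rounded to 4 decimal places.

Diagonal D = diag(3.7, -4.8, 3.3, 3.8, 5.3); L, U strict lower/upper.
T_GS = -(D+L)⁻¹U: row 0 first, T[0,3] = -(-3.1)/(3.7) = +0.8378; later rows by forward substitution.
  T[0,:] = [+0.0000, -0.2432, +0.3784, +0.8378, -0.4865]
  T[1,:] = [+0.0000, +0.1926, -0.2370, -0.0800, +0.8851]
  T[2,:] = [+0.0000, +0.0424, -0.1000, -0.8581, +0.2363]
  T[3,:] = [+0.0000, -0.1805, +0.1932, -0.4862, -0.9073]
  T[4,:] = [+0.0000, +0.0611, -0.1409, -1.0201, +0.0547]
eigenvalue magnitudes: 1.1433, 0.7387, 0.0599, 0.0056, 0.0000.
ρ = 1.1433; 1.1433 > 1, so it fails to converge.

1.1433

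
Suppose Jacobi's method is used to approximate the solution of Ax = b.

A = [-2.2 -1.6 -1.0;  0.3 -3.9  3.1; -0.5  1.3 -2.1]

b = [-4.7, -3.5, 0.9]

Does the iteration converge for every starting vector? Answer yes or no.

Diagonal D = diag(-2.2, -3.9, -2.1); L, U strict lower/upper.
T_J = -D⁻¹(L+U): T[2,1] = -(1.3)/(-2.1) = +0.6190; T[2,2] = 0.
  T[0,:] = [+0.0000 -0.7273 -0.4545]
  T[1,:] = [+0.0769 +0.0000 +0.7949]
  T[2,:] = [-0.2381 +0.6190 +0.0000]
|λ(T)| sorted: 0.8274, 0.5896, 0.2378.
ρ = 0.8274; 0.8274 < 1, so it converges for any x₀.

yes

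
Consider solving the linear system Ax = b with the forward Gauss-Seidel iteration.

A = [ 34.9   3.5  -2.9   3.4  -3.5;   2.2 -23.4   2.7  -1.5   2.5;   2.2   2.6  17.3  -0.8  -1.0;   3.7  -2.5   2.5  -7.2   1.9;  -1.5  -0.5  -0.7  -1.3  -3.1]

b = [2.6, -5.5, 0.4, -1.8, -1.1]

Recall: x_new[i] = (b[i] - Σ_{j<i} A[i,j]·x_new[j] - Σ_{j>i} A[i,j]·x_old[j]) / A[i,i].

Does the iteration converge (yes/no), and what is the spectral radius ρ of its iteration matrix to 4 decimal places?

Let D = diag(34.9, -23.4, 17.3, -7.2, -3.1); L, U the strict triangles.
T_GS = -(D+L)⁻¹U: row 0 first, T[0,4] = -(-3.5)/(34.9) = +0.1003; later rows by forward substitution.
  T[0,:] = [+0.0000, -0.1003, +0.0831, -0.0974, +0.1003]
  T[1,:] = [+0.0000, -0.0094, +0.1232, -0.0733, +0.1163]
  T[2,:] = [+0.0000, +0.0142, -0.0291, +0.0696, +0.0276]
  T[3,:] = [+0.0000, -0.0433, -0.0102, -0.0004, +0.2846]
  T[4,:] = [+0.0000, +0.0650, -0.0492, +0.0434, -0.1929]
|roots of det(T-λI)|: 0.2986, 0.0653, 0.0653, 0.0536, 0.0000.
ρ(T) = max|λ| = 0.2986; 0.2986 < 1, so it converges for any x₀.

yes, ρ = 0.2986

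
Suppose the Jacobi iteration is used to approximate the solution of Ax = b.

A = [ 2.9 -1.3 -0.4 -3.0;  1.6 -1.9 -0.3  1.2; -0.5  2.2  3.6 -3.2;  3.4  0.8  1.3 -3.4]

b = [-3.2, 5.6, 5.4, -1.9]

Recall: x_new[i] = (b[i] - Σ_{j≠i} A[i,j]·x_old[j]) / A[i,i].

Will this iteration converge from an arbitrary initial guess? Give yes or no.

Let D = diag(2.9, -1.9, 3.6, -3.4); L, U the strict triangles.
Jacobi: T = -D⁻¹(L+U), T[2,3] = -(-3.2)/(3.6) = +0.8889; T[2,2] = 0.
  T[0,:] = [+0.0000, +0.4483, +0.1379, +1.0345]
  T[1,:] = [+0.8421, +0.0000, -0.1579, +0.6316]
  T[2,:] = [+0.1389, -0.6111, +0.0000, +0.8889]
  T[3,:] = [+1.0000, +0.2353, +0.3824, +0.0000]
|λ(T)| sorted: 1.4304, 1.1104, 0.7524, 0.4323.
spectral radius ρ = 1.4304; 1.4304 > 1 ⇒ diverges.

no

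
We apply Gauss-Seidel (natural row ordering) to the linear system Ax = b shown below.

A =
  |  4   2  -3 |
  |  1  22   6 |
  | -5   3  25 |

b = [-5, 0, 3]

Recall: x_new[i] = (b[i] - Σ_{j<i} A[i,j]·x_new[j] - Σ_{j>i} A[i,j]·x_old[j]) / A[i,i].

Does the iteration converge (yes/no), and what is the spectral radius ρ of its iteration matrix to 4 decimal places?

Write A = D+L+U with D = diag(4, 22, 25).
T_GS = -(D+L)⁻¹U: row 0 first, T[0,1] = -(2)/(4) = -0.5000; later rows by forward substitution.
  T[0,:] = [+0.0000, -0.5000, +0.7500]
  T[1,:] = [+0.0000, +0.0227, -0.3068]
  T[2,:] = [+0.0000, -0.1027, +0.1868]
|eigenvalues of T|: 0.3003, 0.0908, 0.0000.
ρ(T) = max|λ| = 0.3003; 0.3003 < 1 ⇒ converges.

yes, ρ = 0.3003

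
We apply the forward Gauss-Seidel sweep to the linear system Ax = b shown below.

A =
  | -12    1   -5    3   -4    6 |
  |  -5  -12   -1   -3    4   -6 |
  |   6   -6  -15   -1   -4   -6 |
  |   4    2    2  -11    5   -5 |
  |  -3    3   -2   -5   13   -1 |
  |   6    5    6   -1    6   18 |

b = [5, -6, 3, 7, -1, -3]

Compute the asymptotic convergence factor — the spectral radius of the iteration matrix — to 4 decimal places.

0.8246

Split A = D + L + U, D = diag(-12, -12, -15, -11, 13, 18).
GS T = -(D+L)⁻¹U: row 0 first, T[0,1] = -(1)/(-12) = +0.0833; later rows by forward substitution.
  T[0,:] = [+0.0000  +0.0833  -0.4167  +0.2500  -0.3333  +0.5000]
  T[1,:] = [+0.0000  -0.0347  +0.0903  -0.3542  +0.4722  -0.7083]
  T[2,:] = [+0.0000  +0.0472  -0.2028  +0.1750  -0.5889  +0.0833]
  T[3,:] = [+0.0000  +0.0326  -0.1720  +0.0583  +0.3121  -0.3864]
  T[4,:] = [+0.0000  +0.0470  -0.2143  +0.1888  -0.1564  +0.2200]
  T[5,:] = [+0.0000  -0.0477  +0.2433  -0.1030  +0.2457  -0.0925]
eigenvalue magnitudes: 0.8246, 0.2837, 0.1710, 0.1710, 0.0008, 0.0000.
ρ(T) = max|λ| = 0.8246; 0.8246 < 1 ⇒ converges.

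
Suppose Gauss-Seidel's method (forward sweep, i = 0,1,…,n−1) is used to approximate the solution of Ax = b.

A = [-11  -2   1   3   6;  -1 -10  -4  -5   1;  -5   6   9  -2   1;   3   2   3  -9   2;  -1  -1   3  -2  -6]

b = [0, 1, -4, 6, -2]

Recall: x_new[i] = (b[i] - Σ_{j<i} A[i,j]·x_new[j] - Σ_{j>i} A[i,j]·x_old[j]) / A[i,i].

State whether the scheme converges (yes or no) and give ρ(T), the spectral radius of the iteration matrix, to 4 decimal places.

Diagonal D = diag(-11, -10, 9, -9, -6); L, U strict lower/upper.
T_GS = -(D+L)⁻¹U: row 0 first, T[0,4] = -(6)/(-11) = +0.5455; later rows by forward substitution.
  T[0,:] = [+0.0000  -0.1818  +0.0909  +0.2727  +0.5455]
  T[1,:] = [+0.0000  +0.0182  -0.4091  -0.5273  +0.0455]
  T[2,:] = [+0.0000  -0.1131  +0.3232  +0.7253  +0.1616]
  T[3,:] = [+0.0000  -0.0943  +0.0471  +0.2155  +0.4680]
  T[4,:] = [+0.0000  +0.0021  +0.1989  +0.3332  -0.1737]
eigenvalue magnitudes: 0.8211, 0.3675, 0.0919, 0.0216, 0.0000.
ρ(T) = max|λ| = 0.8211; 0.8211 < 1: convergent.

yes, ρ = 0.8211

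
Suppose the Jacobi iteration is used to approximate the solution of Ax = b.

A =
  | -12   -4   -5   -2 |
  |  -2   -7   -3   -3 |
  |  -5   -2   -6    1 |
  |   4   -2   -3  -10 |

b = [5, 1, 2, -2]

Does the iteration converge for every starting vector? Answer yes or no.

Let D = diag(-12, -7, -6, -10); L, U the strict triangles.
Jacobi: T = -D⁻¹(L+U), T[3,0] = -(4)/(-10) = +0.4000; T[3,3] = 0.
  T[0,:] = [+0.0000, -0.3333, -0.4167, -0.1667]
  T[1,:] = [-0.2857, +0.0000, -0.4286, -0.4286]
  T[2,:] = [-0.8333, -0.3333, +0.0000, +0.1667]
  T[3,:] = [+0.4000, -0.2000, -0.3000, +0.0000]
|λ(T)| sorted: 0.8999, 0.3878, 0.3878, 0.1378.
spectral radius ρ = 0.8999; 0.8999 < 1 ⇒ converges.

yes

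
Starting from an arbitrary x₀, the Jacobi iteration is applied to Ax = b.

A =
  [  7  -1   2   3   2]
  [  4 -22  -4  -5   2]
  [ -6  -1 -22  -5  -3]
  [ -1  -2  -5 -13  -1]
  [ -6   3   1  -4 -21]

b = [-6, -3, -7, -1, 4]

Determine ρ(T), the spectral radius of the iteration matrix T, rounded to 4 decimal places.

0.6508

Write A = D+L+U with D = diag(7, -22, -22, -13, -21).
Jacobi: T = -D⁻¹(L+U), T[1,0] = -(4)/(-22) = +0.1818; T[1,1] = 0.
  T[0,:] = [+0.0000, +0.1429, -0.2857, -0.4286, -0.2857]
  T[1,:] = [+0.1818, +0.0000, -0.1818, -0.2273, +0.0909]
  T[2,:] = [-0.2727, -0.0455, +0.0000, -0.2273, -0.1364]
  T[3,:] = [-0.0769, -0.1538, -0.3846, +0.0000, -0.0769]
  T[4,:] = [-0.2857, +0.1429, +0.0476, -0.1905, +0.0000]
|eigenvalues of T|: 0.6508, 0.3571, 0.3571, 0.2269, 0.1786.
spectral radius ρ = 0.6508; 0.6508 < 1 ⇒ converges.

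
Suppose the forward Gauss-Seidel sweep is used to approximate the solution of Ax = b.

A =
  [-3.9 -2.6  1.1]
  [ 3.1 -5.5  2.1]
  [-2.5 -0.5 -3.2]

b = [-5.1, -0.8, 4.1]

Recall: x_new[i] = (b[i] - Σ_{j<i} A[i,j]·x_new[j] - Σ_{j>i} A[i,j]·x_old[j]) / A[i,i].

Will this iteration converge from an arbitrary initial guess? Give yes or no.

A = D + L + U where D = diag(-3.9, -5.5, -3.2).
Gauss-Seidel: T = -(D+L)⁻¹U, row 0 first, T[0,1] = -(-2.6)/(-3.9) = -0.6667; later rows by forward substitution.
  T[0,:] = [+0.0000, -0.6667, +0.2821]
  T[1,:] = [+0.0000, -0.3758, +0.5408]
  T[2,:] = [+0.0000, +0.5795, -0.3049]
eigenvalue magnitudes: 0.9013, 0.2207, 0.0000.
ρ(T) = max|λ| = 0.9013; 0.9013 < 1: convergent.

yes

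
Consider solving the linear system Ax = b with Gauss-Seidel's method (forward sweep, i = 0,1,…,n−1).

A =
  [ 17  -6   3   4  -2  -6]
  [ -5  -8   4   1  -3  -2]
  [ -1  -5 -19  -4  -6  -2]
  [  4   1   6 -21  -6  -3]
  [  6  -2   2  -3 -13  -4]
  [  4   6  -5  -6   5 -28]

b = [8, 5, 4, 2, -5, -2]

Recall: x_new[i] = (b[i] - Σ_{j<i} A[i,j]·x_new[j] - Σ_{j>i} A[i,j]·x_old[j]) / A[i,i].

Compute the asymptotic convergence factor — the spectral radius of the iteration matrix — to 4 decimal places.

0.6008

Split A = D + L + U, D = diag(17, -8, -19, -21, -13, -28).
T_GS = -(D+L)⁻¹U: row 0 first, T[0,5] = -(-6)/(17) = +0.3529; later rows by forward substitution.
  T[0,:] = [+0.0000  +0.3529  -0.1765  -0.2353  +0.1176  +0.3529]
  T[1,:] = [+0.0000  -0.2206  +0.6103  +0.2721  -0.4485  -0.4706]
  T[2,:] = [+0.0000  +0.0395  -0.1513  -0.2697  -0.2039  +0.0000]
  T[3,:] = [+0.0000  +0.0680  -0.0478  -0.1089  -0.3429  -0.0980]
  T[4,:] = [+0.0000  +0.1872  -0.1876  -0.1668  +0.1711  -0.0498]
  T[5,:] = [+0.0000  +0.0150  +0.1093  +0.0664  +0.0611  -0.0383]
|λ(T)| sorted: 0.6008, 0.2879, 0.2879, 0.0968, 0.0968, 0.0000.
ρ(T) = max|λ| = 0.6008; 0.6008 < 1 ⇒ converges.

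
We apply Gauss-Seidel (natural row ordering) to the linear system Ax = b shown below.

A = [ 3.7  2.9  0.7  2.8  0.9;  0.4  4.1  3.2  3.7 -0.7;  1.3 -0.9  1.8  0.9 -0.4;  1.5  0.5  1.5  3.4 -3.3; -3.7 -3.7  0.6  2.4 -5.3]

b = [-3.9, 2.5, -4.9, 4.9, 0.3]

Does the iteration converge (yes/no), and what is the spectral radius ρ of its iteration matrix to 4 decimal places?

Diagonal D = diag(3.7, 4.1, 1.8, 3.4, -5.3); L, U strict lower/upper.
GS T = -(D+L)⁻¹U: row 0 first, T[0,3] = -(2.8)/(3.7) = -0.7568; later rows by forward substitution.
  T[0,:] = [+0.0000  -0.7838  -0.1892  -0.7568  -0.2432]
  T[1,:] = [+0.0000  +0.0765  -0.7620  -0.8286  +0.1945]
  T[2,:] = [+0.0000  +0.6043  -0.2444  -0.3678  +0.4951]
  T[3,:] = [+0.0000  +0.0679  +0.3033  +0.6180  +0.8309]
  T[4,:] = [+0.0000  +0.5930  +0.7738  +1.3450  +0.4663]
|eigenvalues of T|: 1.4562, 0.8630, 0.4061, 0.4061, 0.0000.
ρ(T) = max|λ| = 1.4562; 1.4562 > 1: divergent.

no, ρ = 1.4562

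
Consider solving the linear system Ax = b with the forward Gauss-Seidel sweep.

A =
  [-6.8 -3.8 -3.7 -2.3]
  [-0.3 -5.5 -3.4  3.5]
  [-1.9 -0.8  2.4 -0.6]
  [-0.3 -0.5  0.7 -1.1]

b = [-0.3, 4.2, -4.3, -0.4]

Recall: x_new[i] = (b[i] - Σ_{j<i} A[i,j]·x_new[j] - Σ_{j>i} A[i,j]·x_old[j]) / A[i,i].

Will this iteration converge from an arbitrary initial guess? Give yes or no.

yes

Diagonal D = diag(-6.8, -5.5, 2.4, -1.1); L, U strict lower/upper.
Gauss-Seidel: T = -(D+L)⁻¹U, row 0 first, T[0,3] = -(-2.3)/(-6.8) = -0.3382; later rows by forward substitution.
  T[0,:] = [+0.0000  -0.5588  -0.5441  -0.3382]
  T[1,:] = [+0.0000  +0.0305  -0.5885  +0.6548]
  T[2,:] = [+0.0000  -0.4322  -0.6269  +0.2005]
  T[3,:] = [+0.0000  -0.1365  +0.0169  -0.0778]
|roots of det(T-λI)|: 0.8680, 0.1647, 0.1647, 0.0000.
ρ = 0.8680; 0.8680 < 1, so it converges for any x₀.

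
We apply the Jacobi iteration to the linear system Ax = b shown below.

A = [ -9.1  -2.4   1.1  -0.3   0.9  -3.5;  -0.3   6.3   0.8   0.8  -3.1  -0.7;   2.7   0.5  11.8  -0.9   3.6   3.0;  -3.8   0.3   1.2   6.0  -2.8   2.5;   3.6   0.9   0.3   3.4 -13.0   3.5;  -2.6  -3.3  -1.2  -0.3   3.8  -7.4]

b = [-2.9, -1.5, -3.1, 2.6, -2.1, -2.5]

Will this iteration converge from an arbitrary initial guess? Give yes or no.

yes

Let D = diag(-9.1, 6.3, 11.8, 6, -13, -7.4); L, U the strict triangles.
Jacobi T = -D⁻¹(L+U): T[0,4] = -(0.9)/(-9.1) = +0.0989; T[0,0] = 0.
  T[0,:] = [+0.0000, -0.2637, +0.1209, -0.0330, +0.0989, -0.3846]
  T[1,:] = [+0.0476, +0.0000, -0.1270, -0.1270, +0.4921, +0.1111]
  T[2,:] = [-0.2288, -0.0424, +0.0000, +0.0763, -0.3051, -0.2542]
  T[3,:] = [+0.6333, -0.0500, -0.2000, +0.0000, +0.4667, -0.4167]
  T[4,:] = [+0.2769, +0.0692, +0.0231, +0.2615, +0.0000, +0.2692]
  T[5,:] = [-0.3514, -0.4459, -0.1622, -0.0405, +0.5135, +0.0000]
|roots of det(T-λI)|: 0.8265, 0.5382, 0.5382, 0.2916, 0.2916, 0.1102.
spectral radius ρ = 0.8265; 0.8265 < 1, so it converges for any x₀.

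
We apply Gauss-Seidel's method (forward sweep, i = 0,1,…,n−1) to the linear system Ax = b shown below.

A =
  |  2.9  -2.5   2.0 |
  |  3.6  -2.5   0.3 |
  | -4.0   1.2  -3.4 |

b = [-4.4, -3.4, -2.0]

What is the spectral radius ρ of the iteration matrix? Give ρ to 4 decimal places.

A = D + L + U where D = diag(2.9, -2.5, -3.4).
GS T = -(D+L)⁻¹U: row 0 first, T[0,2] = -(2)/(2.9) = -0.6897; later rows by forward substitution.
  T[0,:] = [+0.0000  +0.8621  -0.6897]
  T[1,:] = [+0.0000  +1.2414  -0.8731]
  T[2,:] = [+0.0000  -0.5761  +0.5032]
|λ(T)| sorted: 1.6718, 0.0728, 0.0000.
ρ(T) = max|λ| = 1.6718; 1.6718 > 1, so it fails to converge.

1.6718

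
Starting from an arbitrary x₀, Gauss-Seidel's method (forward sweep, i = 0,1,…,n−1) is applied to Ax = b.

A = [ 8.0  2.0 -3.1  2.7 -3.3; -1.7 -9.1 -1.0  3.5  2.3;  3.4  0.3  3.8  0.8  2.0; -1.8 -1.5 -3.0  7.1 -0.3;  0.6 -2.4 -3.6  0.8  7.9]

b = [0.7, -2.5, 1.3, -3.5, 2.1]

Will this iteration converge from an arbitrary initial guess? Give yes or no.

yes

A = D + L + U where D = diag(8, -9.1, 3.8, 7.1, 7.9).
GS T = -(D+L)⁻¹U: row 0 first, T[0,2] = -(-3.1)/(8) = +0.3875; later rows by forward substitution.
  T[0,:] = [+0.0000  -0.2500  +0.3875  -0.3375  +0.4125]
  T[1,:] = [+0.0000  +0.0467  -0.1823  +0.4477  +0.1757]
  T[2,:] = [+0.0000  +0.2200  -0.3323  +0.0561  -0.9093]
  T[3,:] = [+0.0000  +0.0394  -0.0807  +0.0327  -0.2002]
  T[4,:] = [+0.0000  +0.1294  -0.2281  +0.1839  -0.3720]
|λ(T)| sorted: 0.7598, 0.0686, 0.0686, 0.0052, 0.0000.
spectral radius ρ = 0.7598; 0.7598 < 1, so it converges for any x₀.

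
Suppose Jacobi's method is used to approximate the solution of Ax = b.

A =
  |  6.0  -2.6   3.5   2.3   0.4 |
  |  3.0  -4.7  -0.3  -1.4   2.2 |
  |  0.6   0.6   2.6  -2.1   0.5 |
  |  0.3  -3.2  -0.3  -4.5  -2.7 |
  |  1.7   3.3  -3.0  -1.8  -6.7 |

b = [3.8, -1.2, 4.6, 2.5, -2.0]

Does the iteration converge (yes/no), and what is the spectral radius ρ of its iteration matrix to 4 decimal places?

no, ρ = 1.3775

Write A = D+L+U with D = diag(6, -4.7, 2.6, -4.5, -6.7).
Jacobi T = -D⁻¹(L+U): T[4,0] = -(1.7)/(-6.7) = +0.2537; T[4,4] = 0.
  T[0,:] = [+0.0000, +0.4333, -0.5833, -0.3833, -0.0667]
  T[1,:] = [+0.6383, +0.0000, -0.0638, -0.2979, +0.4681]
  T[2,:] = [-0.2308, -0.2308, +0.0000, +0.8077, -0.1923]
  T[3,:] = [+0.0667, -0.7111, -0.0667, +0.0000, -0.6000]
  T[4,:] = [+0.2537, +0.4925, -0.4478, -0.2687, +0.0000]
|eigenvalues of T|: 1.3775, 0.8170, 0.5969, 0.5969, 0.1599.
spectral radius ρ = 1.3775; 1.3775 > 1 ⇒ diverges.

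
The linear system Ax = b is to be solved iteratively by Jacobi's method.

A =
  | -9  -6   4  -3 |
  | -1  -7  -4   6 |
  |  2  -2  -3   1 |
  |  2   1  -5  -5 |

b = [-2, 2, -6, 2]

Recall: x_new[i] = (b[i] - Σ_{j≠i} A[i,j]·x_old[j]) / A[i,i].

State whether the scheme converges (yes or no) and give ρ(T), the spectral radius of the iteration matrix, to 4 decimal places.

no, ρ = 1.2196

Split A = D + L + U, D = diag(-9, -7, -3, -5).
Jacobi: T = -D⁻¹(L+U), T[1,2] = -(-4)/(-7) = -0.5714; T[1,1] = 0.
  T[0,:] = [+0.0000 -0.6667 +0.4444 -0.3333]
  T[1,:] = [-0.1429 +0.0000 -0.5714 +0.8571]
  T[2,:] = [+0.6667 -0.6667 +0.0000 +0.3333]
  T[3,:] = [+0.4000 +0.2000 -1.0000 +0.0000]
|eigenvalues of T|: 1.2196, 0.8033, 0.8033, 0.5271.
spectral radius ρ = 1.2196; 1.2196 > 1: divergent.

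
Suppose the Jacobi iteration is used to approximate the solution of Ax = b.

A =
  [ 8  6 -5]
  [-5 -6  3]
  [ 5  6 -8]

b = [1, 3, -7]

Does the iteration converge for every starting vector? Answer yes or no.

Split A = D + L + U, D = diag(8, -6, -8).
Jacobi T = -D⁻¹(L+U): T[2,0] = -(5)/(-8) = +0.6250; T[2,2] = 0.
  T[0,:] = [+0.0000  -0.7500  +0.6250]
  T[1,:] = [-0.8333  +0.0000  +0.5000]
  T[2,:] = [+0.6250  +0.7500  +0.0000]
|λ(T)| sorted: 1.3602, 0.7352, 0.6250.
ρ(T) = max|λ| = 1.3602; 1.3602 > 1 ⇒ diverges.

no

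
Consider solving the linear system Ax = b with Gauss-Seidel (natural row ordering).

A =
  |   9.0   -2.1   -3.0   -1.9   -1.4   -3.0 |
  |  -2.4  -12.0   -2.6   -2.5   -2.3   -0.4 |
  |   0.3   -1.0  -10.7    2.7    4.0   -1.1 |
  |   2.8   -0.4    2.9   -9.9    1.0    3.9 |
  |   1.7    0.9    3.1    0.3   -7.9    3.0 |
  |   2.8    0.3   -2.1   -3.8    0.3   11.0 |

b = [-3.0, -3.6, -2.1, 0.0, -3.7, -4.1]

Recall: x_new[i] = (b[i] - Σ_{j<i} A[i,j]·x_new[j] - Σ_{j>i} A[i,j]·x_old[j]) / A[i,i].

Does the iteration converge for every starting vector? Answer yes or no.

yes

Diagonal D = diag(9, -12, -10.7, -9.9, -7.9, 11); L, U strict lower/upper.
T_GS = -(D+L)⁻¹U: row 0 first, T[0,2] = -(-3)/(9) = +0.3333; later rows by forward substitution.
  T[0,:] = [+0.0000, +0.2333, +0.3333, +0.2111, +0.1556, +0.3333]
  T[1,:] = [+0.0000, -0.0467, -0.2833, -0.2506, -0.2228, -0.1000]
  T[2,:] = [+0.0000, +0.0109, +0.0358, +0.2817, +0.3990, -0.0841]
  T[3,:] = [+0.0000, +0.0711, +0.1162, +0.1523, +0.2709, +0.4676]
  T[4,:] = [+0.0000, +0.0519, +0.0579, +0.1332, +0.1750, +0.4248]
  T[5,:] = [+0.0000, -0.0329, -0.0317, +0.0559, +0.1315, +0.0518]
|roots of det(T-λI)|: 0.5394, 0.2835, 0.1434, 0.1434, 0.0396, 0.0000.
spectral radius ρ = 0.5394; 0.5394 < 1 ⇒ converges.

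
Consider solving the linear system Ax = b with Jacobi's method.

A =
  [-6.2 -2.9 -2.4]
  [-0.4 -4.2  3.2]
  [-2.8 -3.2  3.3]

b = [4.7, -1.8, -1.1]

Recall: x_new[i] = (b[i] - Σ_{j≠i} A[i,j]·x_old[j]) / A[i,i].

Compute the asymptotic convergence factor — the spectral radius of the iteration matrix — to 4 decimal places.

0.8721

Write A = D+L+U with D = diag(-6.2, -4.2, 3.3).
Jacobi: T = -D⁻¹(L+U), T[1,2] = -(3.2)/(-4.2) = +0.7619; T[1,1] = 0.
  T[0,:] = [+0.0000  -0.4677  -0.3871]
  T[1,:] = [-0.0952  +0.0000  +0.7619]
  T[2,:] = [+0.8485  +0.9697  +0.0000]
|eigenvalues of T|: 0.8721, 0.5529, 0.5529.
spectral radius ρ = 0.8721; 0.8721 < 1 ⇒ converges.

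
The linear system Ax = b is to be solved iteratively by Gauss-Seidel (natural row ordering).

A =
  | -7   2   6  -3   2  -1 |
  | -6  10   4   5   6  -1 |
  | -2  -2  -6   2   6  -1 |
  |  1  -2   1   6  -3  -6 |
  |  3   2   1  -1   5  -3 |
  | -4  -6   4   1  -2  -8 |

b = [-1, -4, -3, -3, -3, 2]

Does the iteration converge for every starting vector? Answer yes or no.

Let D = diag(-7, 10, -6, 6, 5, -8); L, U the strict triangles.
Gauss-Seidel: T = -(D+L)⁻¹U, row 0 first, T[0,3] = -(-3)/(-7) = -0.4286; later rows by forward substitution.
  T[0,:] = [+0.0000  +0.2857  +0.8571  -0.4286  +0.2857  -0.1429]
  T[1,:] = [+0.0000  +0.1714  +0.1143  -0.7571  -0.4286  +0.0143]
  T[2,:] = [+0.0000  -0.1524  -0.3238  +0.7286  +1.0476  -0.1238]
  T[3,:] = [+0.0000  +0.0349  -0.0508  -0.3024  +0.1349  +1.0492]
  T[4,:] = [+0.0000  -0.2025  -0.5054  +0.3538  -0.1825  +0.9146]
  T[5,:] = [+0.0000  -0.2926  -0.5562  +1.0202  +0.7649  -0.0987]
|λ(T)| sorted: 1.4432, 0.9959, 0.2703, 0.2703, 0.0544, 0.0000.
ρ(T) = max|λ| = 1.4432; 1.4432 > 1 ⇒ diverges.

no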